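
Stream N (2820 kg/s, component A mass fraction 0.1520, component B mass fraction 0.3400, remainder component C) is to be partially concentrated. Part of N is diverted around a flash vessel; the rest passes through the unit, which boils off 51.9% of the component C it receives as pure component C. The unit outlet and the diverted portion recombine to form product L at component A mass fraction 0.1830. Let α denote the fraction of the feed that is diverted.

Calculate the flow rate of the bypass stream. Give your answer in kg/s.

1008 kg/s

All 2820×0.152 = 428.64 kg/s of component A reaches L, so L = 428.64/0.183 = 2342.3 kg/s and vapour = 477.7 kg/s.
The evaporator receives (1−α)·2820 of feed at 0.508 component C and removes 0.519 of that component C:
0.519×0.508×(1−α)×2820 = 477.7
(1−α) = 477.7/743.5 = 0.6425;  α = 0.3575.
Bypass flow = 0.3575×2820 = 1008.1 kg/s.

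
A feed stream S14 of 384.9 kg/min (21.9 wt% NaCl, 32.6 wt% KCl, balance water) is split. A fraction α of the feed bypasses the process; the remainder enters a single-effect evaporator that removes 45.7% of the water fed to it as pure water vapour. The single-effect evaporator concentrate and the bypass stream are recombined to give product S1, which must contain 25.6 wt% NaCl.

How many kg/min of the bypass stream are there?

117.4 kg/min

All 384.9×0.219 = 84.293 kg/min of NaCl reaches S1, so S1 = 84.293/0.256 = 329.27 kg/min and vapour = 55.63 kg/min.
The evaporator receives (1−α)·384.9 of feed at 0.455 water and removes 0.457 of that water:
0.457×0.455×(1−α)×384.9 = 55.63
(1−α) = 55.63/80.034 = 0.6951;  α = 0.3049.
Bypass flow = 0.3049×384.9 = 117.36 kg/min.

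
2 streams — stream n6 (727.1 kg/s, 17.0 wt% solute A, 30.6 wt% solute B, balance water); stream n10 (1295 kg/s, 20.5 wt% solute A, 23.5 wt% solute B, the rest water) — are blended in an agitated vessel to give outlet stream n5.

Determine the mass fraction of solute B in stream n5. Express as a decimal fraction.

Total flow out = 727.1 + 1295 = 2022.1 kg/s.
solute B in = 727.1×0.306 + 1295×0.235 = 526.82 kg/s.
solute B mass fraction in n5 = 526.82/2022.1 = 0.261.

0.261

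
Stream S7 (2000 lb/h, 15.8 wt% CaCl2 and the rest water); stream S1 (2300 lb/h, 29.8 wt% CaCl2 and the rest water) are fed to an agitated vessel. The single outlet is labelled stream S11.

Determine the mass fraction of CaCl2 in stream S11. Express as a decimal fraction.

0.233

Total flow out = 2000 + 2300 = 4300 lb/h.
CaCl2 in = 2000×0.158 + 2300×0.298 = 1001.4 lb/h.
CaCl2 mass fraction in S11 = 1001.4/4300 = 0.233.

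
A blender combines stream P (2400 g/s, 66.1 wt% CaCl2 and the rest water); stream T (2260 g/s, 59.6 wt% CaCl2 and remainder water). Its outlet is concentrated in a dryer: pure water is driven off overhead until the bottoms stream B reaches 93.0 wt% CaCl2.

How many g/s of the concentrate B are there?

3154 g/s

CaCl2 entering = 2400×0.661 + 2260×0.596 = 2933.4 g/s.
All CaCl2 reports to B, so B = 2933.4/0.930 = 3154.2 g/s.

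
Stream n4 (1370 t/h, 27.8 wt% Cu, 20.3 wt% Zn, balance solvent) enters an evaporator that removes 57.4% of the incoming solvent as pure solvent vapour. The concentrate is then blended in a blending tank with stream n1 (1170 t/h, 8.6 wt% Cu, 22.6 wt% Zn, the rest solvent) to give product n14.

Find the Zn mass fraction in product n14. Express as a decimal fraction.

Vapour removed = 0.574×0.519×1370 = 408.13 t/h; concentrate = 961.87 t/h.
Zn reaching the mixer = 278.11 (from concentrate) + 1170×0.226 = 542.53 t/h.
Product flow = 961.87 + 1170 = 2131.9 t/h; Zn fraction = 0.254.

0.254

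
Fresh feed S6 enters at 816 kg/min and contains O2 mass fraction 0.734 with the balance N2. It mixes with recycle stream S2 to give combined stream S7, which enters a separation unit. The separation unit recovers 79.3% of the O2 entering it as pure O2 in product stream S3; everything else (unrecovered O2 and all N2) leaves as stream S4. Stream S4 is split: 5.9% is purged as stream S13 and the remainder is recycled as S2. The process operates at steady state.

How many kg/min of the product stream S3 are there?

589.9 kg/min

O2 in S7: m_A = 816×0.734 + (1−0.059)·(1−0.793)·m_A, so m_A = 598.94/0.8052 = 743.83 kg/min.
Product S3 = 0.793×743.83 = 589.86 kg/min.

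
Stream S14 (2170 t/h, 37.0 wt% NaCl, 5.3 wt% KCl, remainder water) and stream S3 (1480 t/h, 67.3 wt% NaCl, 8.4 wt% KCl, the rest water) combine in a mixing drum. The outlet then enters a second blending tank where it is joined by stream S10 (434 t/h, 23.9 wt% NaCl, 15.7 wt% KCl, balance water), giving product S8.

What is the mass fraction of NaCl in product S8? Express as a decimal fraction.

0.466

Overall, product flow = 4084 t/h.
NaCl in = 2170×0.370 + 1480×0.673 + 434×0.239 = 1902.7 t/h.
NaCl fraction in S8 = 0.466.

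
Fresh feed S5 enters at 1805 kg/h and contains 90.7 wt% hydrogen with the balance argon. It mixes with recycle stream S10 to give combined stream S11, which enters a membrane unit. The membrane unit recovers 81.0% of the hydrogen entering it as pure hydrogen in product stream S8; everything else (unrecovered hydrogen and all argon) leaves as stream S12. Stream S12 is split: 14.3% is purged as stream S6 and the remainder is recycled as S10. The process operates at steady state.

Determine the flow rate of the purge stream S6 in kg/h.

221 kg/h

argon enters only via S5 and leaves only via the purge: 1805×0.093 = 0.143×(argon in S12), and the membrane unit passes all argon, so argon in S11 = argon in S12 = 1173.9 kg/h.
hydrogen in S11: m_A = 1805×0.907 + (1−0.143)·(1−0.810)·m_A, so m_A = 1637.1/0.8372 = 1955.6 kg/h.
S12 = (1−0.810)×1955.6 + 1173.9 = 1545.4 kg/h.
Purge S6 = 0.143×1545.4 = 221 kg/h.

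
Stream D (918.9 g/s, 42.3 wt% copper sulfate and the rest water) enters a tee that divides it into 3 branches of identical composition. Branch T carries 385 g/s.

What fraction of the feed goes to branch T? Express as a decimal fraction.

Fraction to T = 385/918.9 = 0.4190.

0.419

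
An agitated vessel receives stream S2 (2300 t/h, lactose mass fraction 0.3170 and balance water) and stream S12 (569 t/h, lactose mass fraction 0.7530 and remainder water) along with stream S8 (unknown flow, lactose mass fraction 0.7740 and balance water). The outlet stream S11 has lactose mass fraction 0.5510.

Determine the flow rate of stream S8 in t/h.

1898 t/h

Let S8 be the unknown flow. Total out = 2869 + S8.
lactose balance: 1157.6 + 0.774·S8 = 0.551·(2869 + S8)
(0.774 − 0.551)·S8 = 0.551×2869 − 1157.6 = 423.26
S8 = 423.26 / 0.223 = 1898 t/h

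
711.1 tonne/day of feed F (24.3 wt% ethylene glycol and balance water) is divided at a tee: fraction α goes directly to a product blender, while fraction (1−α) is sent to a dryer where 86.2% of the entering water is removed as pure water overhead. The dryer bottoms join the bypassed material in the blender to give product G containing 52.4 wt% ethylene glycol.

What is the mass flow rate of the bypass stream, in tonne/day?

All 711.1×0.243 = 172.8 tonne/day of ethylene glycol reaches G, so G = 172.8/0.524 = 329.77 tonne/day and vapour = 381.33 tonne/day.
The evaporator receives (1−α)·711.1 of feed at 0.757 water and removes 0.862 of that water:
0.862×0.757×(1−α)×711.1 = 381.33
(1−α) = 381.33/464.02 = 0.8218;  α = 0.1782.
Bypass flow = 0.1782×711.1 = 126.71 tonne/day.

126.7 tonne/day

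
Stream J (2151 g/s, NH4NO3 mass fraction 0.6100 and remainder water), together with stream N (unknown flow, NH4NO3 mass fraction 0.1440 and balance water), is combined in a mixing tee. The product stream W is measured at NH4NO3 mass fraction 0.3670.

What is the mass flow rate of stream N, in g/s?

Let N be the unknown flow. Total out = 2151 + N.
NH4NO3 balance: 1312.1 + 0.144·N = 0.367·(2151 + N)
(0.144 − 0.367)·N = 0.367×2151 − 1312.1 = -522.69
N = -522.69 / -0.223 = 2343.9 g/s

2344 g/s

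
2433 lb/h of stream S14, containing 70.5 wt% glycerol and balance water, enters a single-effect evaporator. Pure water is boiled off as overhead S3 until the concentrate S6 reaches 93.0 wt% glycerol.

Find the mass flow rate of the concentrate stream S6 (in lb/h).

glycerol is conserved: 2433×0.705 = 1715.3 lb/h all reports to the concentrate.
Concentrate = 1715.3/(target fraction) = 1844.4 lb/h.

1844 lb/h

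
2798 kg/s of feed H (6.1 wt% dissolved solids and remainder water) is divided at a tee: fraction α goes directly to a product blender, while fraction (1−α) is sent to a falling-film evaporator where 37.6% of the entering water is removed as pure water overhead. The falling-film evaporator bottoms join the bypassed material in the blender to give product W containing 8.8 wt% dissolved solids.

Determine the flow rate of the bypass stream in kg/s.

All 2798×0.061 = 170.68 kg/s of dissolved solids reaches W, so W = 170.68/0.088 = 1939.5 kg/s and vapour = 858.48 kg/s.
The evaporator receives (1−α)·2798 of feed at 0.939 water and removes 0.376 of that water:
0.376×0.939×(1−α)×2798 = 858.48
(1−α) = 858.48/987.87 = 0.8690;  α = 0.1310.
Bypass flow = 0.1310×2798 = 366.49 kg/s.

366.5 kg/s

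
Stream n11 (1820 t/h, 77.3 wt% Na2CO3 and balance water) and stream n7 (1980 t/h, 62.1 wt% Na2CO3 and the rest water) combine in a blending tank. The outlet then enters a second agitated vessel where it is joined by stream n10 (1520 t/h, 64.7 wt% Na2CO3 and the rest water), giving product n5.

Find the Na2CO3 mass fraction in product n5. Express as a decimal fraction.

Overall, product flow = 5320 t/h.
Na2CO3 in = 1820×0.773 + 1980×0.621 + 1520×0.647 = 3619.9 t/h.
Na2CO3 fraction in n5 = 0.680.

0.680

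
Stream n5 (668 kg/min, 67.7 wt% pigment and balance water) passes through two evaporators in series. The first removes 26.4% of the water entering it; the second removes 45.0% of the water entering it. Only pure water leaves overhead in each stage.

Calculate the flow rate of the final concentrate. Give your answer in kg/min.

water in feed = 668×0.323 = 215.76 kg/min.
After stage 1: water left = (1−0.264)×215.76 = 158.8; stream total = 611.04 kg/min.
After stage 2: water left = (1−0.450)×158.8 = 87.341; final concentrate = 539.58 kg/min.

539.6 kg/min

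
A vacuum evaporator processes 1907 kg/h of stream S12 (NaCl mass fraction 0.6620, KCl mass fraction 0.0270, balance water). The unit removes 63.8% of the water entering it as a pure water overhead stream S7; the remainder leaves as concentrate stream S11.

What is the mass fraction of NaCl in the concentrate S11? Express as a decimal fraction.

0.8259

NaCl is not removed: 1907×0.662 = 1262.4 kg/h of NaCl enters S11.
water entering = 1907×0.311 = 593.08 kg/h; overhead removed = 0.638×593.08 = 378.38 kg/h.
Concentrate = 1907 − 378.38 = 1528.6 kg/h.
Mass fraction = 1262.4/1528.6 = 0.8259.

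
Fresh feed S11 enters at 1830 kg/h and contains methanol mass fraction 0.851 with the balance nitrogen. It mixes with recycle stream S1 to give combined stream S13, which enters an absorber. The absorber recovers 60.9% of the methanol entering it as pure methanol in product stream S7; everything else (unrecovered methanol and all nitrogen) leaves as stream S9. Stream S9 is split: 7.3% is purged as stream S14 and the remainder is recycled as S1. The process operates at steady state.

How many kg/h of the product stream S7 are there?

1488 kg/h

methanol in S13: m_A = 1830×0.851 + (1−0.073)·(1−0.609)·m_A, so m_A = 1557.3/0.6375 = 2442.7 kg/h.
Product S7 = 0.609×2442.7 = 1487.6 kg/h.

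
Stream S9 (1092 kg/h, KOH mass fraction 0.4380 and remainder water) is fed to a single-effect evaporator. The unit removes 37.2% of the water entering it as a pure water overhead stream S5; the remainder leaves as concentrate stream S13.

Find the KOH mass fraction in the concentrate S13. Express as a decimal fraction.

0.5538

KOH is not removed: 1092×0.438 = 478.3 kg/h of KOH enters S13.
water entering = 1092×0.562 = 613.7 kg/h; overhead removed = 0.372×613.7 = 228.3 kg/h.
Concentrate = 1092 − 228.3 = 863.7 kg/h.
Mass fraction = 478.3/863.7 = 0.5538.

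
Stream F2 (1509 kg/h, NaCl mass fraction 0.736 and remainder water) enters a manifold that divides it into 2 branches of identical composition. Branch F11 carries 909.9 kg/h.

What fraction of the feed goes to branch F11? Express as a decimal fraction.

Fraction to F11 = 909.9/1509 = 0.6030.

0.603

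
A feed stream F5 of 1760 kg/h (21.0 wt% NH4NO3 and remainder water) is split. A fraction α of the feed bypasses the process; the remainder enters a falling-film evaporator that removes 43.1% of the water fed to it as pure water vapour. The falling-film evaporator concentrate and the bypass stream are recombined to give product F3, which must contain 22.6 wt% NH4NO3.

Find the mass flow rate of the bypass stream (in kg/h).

All 1760×0.210 = 369.6 kg/h of NH4NO3 reaches F3, so F3 = 369.6/0.226 = 1635.4 kg/h and vapour = 124.6 kg/h.
The evaporator receives (1−α)·1760 of feed at 0.790 water and removes 0.431 of that water:
0.431×0.790×(1−α)×1760 = 124.6
(1−α) = 124.6/599.26 = 0.2079;  α = 0.7921.
Bypass flow = 0.7921×1760 = 1394.1 kg/h.

1394 kg/h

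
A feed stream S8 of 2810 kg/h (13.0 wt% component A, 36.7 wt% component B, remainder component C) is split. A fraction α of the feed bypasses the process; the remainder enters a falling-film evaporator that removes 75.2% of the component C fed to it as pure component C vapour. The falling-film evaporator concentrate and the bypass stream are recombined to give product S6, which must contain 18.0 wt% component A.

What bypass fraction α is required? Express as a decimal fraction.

All 2810×0.130 = 365.3 kg/h of component A reaches S6, so S6 = 365.3/0.180 = 2029.4 kg/h and vapour = 780.56 kg/h.
The evaporator receives (1−α)·2810 of feed at 0.503 component C and removes 0.752 of that component C:
0.752×0.503×(1−α)×2810 = 780.56
(1−α) = 780.56/1062.9 = 0.7344;  α = 0.2656.

0.266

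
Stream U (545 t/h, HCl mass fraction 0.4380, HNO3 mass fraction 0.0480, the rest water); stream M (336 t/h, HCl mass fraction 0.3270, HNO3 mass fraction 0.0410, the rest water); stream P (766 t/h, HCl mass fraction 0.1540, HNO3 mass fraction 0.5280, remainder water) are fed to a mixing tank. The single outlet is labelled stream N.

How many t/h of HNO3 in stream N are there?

444.4 t/h

HNO3 out = HNO3 in = 545×0.048 + 336×0.041 + 766×0.528 = 444.38 t/h.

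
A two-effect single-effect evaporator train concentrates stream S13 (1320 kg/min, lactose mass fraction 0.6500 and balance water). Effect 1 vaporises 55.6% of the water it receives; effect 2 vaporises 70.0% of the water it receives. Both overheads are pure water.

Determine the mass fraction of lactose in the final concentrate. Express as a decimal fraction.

water in feed = 1320×0.350 = 462 kg/min.
After stage 1: water left = (1−0.556)×462 = 205.13; stream total = 1063.1 kg/min.
After stage 2: water left = (1−0.700)×205.13 = 61.538; final concentrate = 919.54 kg/min.
lactose fraction = 858/919.54 = 0.9331.

0.9331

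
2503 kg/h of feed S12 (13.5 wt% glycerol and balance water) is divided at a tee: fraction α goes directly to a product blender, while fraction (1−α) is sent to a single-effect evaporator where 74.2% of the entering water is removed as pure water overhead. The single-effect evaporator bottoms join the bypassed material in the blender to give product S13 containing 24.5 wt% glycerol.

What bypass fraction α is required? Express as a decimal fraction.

0.300

All 2503×0.135 = 337.91 kg/h of glycerol reaches S13, so S13 = 337.91/0.245 = 1379.2 kg/h and vapour = 1123.8 kg/h.
The evaporator receives (1−α)·2503 of feed at 0.865 water and removes 0.742 of that water:
0.742×0.865×(1−α)×2503 = 1123.8
(1−α) = 1123.8/1606.5 = 0.6995;  α = 0.3005.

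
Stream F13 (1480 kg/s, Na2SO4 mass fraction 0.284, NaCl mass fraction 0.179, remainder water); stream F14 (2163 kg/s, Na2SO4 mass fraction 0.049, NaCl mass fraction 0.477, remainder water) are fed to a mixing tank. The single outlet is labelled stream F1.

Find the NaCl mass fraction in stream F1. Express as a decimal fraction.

0.356

Total flow out = 1480 + 2163 = 3643 kg/s.
NaCl in = 1480×0.179 + 2163×0.477 = 1296.7 kg/s.
NaCl mass fraction in F1 = 1296.7/3643 = 0.356.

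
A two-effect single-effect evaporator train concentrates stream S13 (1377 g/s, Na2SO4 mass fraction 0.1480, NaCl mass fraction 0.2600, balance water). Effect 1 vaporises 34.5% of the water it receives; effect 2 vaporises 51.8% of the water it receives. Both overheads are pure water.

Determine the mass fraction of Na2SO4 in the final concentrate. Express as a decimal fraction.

0.2488

water in feed = 1377×0.592 = 815.18 g/s.
After stage 1: water left = (1−0.345)×815.18 = 533.95; stream total = 1095.8 g/s.
After stage 2: water left = (1−0.518)×533.95 = 257.36; final concentrate = 819.18 g/s.
Na2SO4 fraction = 203.8/819.18 = 0.2488.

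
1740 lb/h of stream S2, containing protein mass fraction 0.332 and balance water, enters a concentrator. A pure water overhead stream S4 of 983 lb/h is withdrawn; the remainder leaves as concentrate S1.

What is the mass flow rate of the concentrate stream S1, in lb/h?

757 lb/h

Concentrate = 1740 − 983 = 757 lb/h.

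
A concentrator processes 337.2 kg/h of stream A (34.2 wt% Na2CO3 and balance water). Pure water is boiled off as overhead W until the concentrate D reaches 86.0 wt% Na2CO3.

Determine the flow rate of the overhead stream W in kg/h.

Na2CO3 is conserved: 337.2×0.342 = 115.32 kg/h all reports to the concentrate.
Concentrate = 115.32/(target fraction) = 134.1 kg/h.
Overhead = 337.2 − 134.1 = 203.1 kg/h.

203.1 kg/h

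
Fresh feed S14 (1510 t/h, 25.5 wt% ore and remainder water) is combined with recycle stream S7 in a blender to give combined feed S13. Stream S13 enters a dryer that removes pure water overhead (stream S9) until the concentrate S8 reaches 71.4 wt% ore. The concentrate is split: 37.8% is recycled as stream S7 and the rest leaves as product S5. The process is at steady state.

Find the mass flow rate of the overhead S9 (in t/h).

970.7 t/h

Overall ore balance (none leaves overhead): ore in fresh feed = ore in product, i.e. 1510×0.255 = (1−0.378)·S8·0.714.
S8 = 385.05/(0.714×0.622) = 867.02 t/h.
Recycle S7 = 0.378×867.02 = 327.73 t/h.
Combined feed S13 = 1510 + 327.73 = 1837.7 t/h.
Overhead S9 = S13 − S8 = 1837.7 − 867.02 = 970.71 t/h.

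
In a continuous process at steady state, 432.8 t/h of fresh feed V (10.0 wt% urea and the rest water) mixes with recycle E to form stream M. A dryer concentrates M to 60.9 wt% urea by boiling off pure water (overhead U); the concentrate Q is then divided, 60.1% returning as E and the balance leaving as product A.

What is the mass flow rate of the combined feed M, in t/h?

Overall urea balance (none leaves overhead): urea in fresh feed = urea in product, i.e. 432.8×0.100 = (1−0.601)·Q·0.609.
Q = 43.28/(0.609×0.399) = 178.11 t/h.
Recycle E = 0.601×178.11 = 107.05 t/h.
Combined feed M = 432.8 + 107.05 = 539.85 t/h.

539.8 t/h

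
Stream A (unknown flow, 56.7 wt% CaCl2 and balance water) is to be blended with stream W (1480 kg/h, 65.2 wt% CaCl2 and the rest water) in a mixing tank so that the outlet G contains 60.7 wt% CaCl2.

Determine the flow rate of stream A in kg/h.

1665 kg/h

Let A be the unknown flow. Total out = 1480 + A.
CaCl2 balance: 964.96 + 0.567·A = 0.607·(1480 + A)
(0.567 − 0.607)·A = 0.607×1480 − 964.96 = -66.6
A = -66.6 / -0.040 = 1665 kg/h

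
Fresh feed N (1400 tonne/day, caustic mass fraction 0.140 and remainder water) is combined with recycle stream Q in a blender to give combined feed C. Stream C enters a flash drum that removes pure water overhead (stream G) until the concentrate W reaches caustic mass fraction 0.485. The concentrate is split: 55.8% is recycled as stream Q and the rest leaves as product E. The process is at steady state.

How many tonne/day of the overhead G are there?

995.9 tonne/day

Overall caustic balance (none leaves overhead): caustic in fresh feed = caustic in product, i.e. 1400×0.140 = (1−0.558)·W·0.485.
W = 196/(0.485×0.442) = 914.31 tonne/day.
Recycle Q = 0.558×914.31 = 510.18 tonne/day.
Combined feed C = 1400 + 510.18 = 1910.2 tonne/day.
Overhead G = C − W = 1910.2 − 914.31 = 995.88 tonne/day.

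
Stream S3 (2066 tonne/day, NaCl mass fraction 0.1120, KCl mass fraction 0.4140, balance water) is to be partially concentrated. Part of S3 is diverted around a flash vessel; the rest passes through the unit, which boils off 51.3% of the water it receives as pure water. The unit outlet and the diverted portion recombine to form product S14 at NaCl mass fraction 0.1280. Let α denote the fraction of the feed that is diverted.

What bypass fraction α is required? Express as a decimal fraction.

All 2066×0.112 = 231.39 tonne/day of NaCl reaches S14, so S14 = 231.39/0.128 = 1807.8 tonne/day and vapour = 258.25 tonne/day.
The evaporator receives (1−α)·2066 of feed at 0.474 water and removes 0.513 of that water:
0.513×0.474×(1−α)×2066 = 258.25
(1−α) = 258.25/502.37 = 0.5141;  α = 0.4859.

0.486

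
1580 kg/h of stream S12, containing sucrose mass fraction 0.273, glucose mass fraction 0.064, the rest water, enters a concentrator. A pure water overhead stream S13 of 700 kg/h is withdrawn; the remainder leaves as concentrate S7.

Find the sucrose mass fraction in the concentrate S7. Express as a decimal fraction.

0.490

sucrose is not removed: 1580×0.273 = 431.34 kg/h of sucrose enters S7.
Concentrate = 1580 − 700 = 880 kg/h.
Mass fraction = 431.34/880 = 0.490.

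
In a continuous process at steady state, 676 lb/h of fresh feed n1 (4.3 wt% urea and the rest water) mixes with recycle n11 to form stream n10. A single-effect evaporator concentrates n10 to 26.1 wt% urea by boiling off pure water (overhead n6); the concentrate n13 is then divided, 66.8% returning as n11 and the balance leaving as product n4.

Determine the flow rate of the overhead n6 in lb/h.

Overall urea balance (none leaves overhead): urea in fresh feed = urea in product, i.e. 676×0.043 = (1−0.668)·n13·0.261.
n13 = 29.068/(0.261×0.332) = 335.46 lb/h.
Recycle n11 = 0.668×335.46 = 224.09 lb/h.
Combined feed n10 = 676 + 224.09 = 900.09 lb/h.
Overhead n6 = n10 − n13 = 900.09 − 335.46 = 564.63 lb/h.

564.6 lb/h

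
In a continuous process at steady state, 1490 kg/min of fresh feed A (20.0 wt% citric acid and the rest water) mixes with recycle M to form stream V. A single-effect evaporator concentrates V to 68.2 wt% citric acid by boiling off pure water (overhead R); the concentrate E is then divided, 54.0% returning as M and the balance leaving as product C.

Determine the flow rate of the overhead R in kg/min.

1053 kg/min

Overall citric acid balance (none leaves overhead): citric acid in fresh feed = citric acid in product, i.e. 1490×0.200 = (1−0.540)·E·0.682.
E = 298/(0.682×0.460) = 949.89 kg/min.
Recycle M = 0.540×949.89 = 512.94 kg/min.
Combined feed V = 1490 + 512.94 = 2002.9 kg/min.
Overhead R = V − E = 2002.9 − 949.89 = 1053 kg/min.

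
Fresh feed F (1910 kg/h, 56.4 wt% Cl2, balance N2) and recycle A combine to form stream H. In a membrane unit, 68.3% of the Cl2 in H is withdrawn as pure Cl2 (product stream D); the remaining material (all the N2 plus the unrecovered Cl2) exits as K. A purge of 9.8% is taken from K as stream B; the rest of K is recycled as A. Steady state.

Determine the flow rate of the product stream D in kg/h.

1030 kg/h

Cl2 in H: m_A = 1910×0.564 + (1−0.098)·(1−0.683)·m_A, so m_A = 1077.2/0.7141 = 1508.6 kg/h.
Product D = 0.683×1508.6 = 1030.4 kg/h.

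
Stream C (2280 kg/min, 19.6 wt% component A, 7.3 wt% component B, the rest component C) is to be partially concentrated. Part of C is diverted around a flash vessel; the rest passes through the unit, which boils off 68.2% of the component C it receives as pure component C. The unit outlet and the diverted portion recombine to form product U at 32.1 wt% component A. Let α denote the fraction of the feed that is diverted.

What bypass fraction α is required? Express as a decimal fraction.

0.219

All 2280×0.196 = 446.88 kg/min of component A reaches U, so U = 446.88/0.321 = 1392.1 kg/min and vapour = 887.85 kg/min.
The evaporator receives (1−α)·2280 of feed at 0.731 component C and removes 0.682 of that component C:
0.682×0.731×(1−α)×2280 = 887.85
(1−α) = 887.85/1136.7 = 0.7811;  α = 0.2189.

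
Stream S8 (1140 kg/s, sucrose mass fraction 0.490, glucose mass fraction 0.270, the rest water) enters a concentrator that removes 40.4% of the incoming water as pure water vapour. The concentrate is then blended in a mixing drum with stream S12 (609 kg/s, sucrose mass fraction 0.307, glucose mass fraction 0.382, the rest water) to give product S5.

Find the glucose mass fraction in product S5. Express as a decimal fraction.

Vapour removed = 0.404×0.240×1140 = 110.53 kg/s; concentrate = 1029.5 kg/s.
glucose reaching the mixer = 307.8 (from concentrate) + 609×0.382 = 540.44 kg/s.
Product flow = 1029.5 + 609 = 1638.5 kg/s; glucose fraction = 0.330.

0.330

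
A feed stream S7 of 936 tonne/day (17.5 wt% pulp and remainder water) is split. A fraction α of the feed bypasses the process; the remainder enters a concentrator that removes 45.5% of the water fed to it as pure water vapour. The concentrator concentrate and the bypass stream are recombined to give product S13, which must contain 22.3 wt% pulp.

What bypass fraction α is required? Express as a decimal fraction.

0.427

All 936×0.175 = 163.8 tonne/day of pulp reaches S13, so S13 = 163.8/0.223 = 734.53 tonne/day and vapour = 201.47 tonne/day.
The evaporator receives (1−α)·936 of feed at 0.825 water and removes 0.455 of that water:
0.455×0.825×(1−α)×936 = 201.47
(1−α) = 201.47/351.35 = 0.5734;  α = 0.4266.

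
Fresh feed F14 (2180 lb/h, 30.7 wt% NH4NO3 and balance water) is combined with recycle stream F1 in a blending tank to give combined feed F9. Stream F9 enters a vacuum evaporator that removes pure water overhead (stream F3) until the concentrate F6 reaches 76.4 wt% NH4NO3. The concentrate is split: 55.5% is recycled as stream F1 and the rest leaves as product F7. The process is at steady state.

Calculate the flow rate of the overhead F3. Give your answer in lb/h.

Overall NH4NO3 balance (none leaves overhead): NH4NO3 in fresh feed = NH4NO3 in product, i.e. 2180×0.307 = (1−0.555)·F6·0.764.
F6 = 669.26/(0.764×0.445) = 1968.5 lb/h.
Recycle F1 = 0.555×1968.5 = 1092.5 lb/h.
Combined feed F9 = 2180 + 1092.5 = 3272.5 lb/h.
Overhead F3 = F9 − F6 = 3272.5 − 1968.5 = 1304 lb/h.

1304 lb/h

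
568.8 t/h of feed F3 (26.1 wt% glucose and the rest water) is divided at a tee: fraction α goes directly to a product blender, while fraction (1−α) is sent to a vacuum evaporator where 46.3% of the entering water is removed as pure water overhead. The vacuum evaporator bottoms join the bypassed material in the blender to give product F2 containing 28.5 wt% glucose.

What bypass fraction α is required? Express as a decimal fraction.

All 568.8×0.261 = 148.46 t/h of glucose reaches F2, so F2 = 148.46/0.285 = 520.9 t/h and vapour = 47.899 t/h.
The evaporator receives (1−α)·568.8 of feed at 0.739 water and removes 0.463 of that water:
0.463×0.739×(1−α)×568.8 = 47.899
(1−α) = 47.899/194.62 = 0.2461;  α = 0.7539.

0.754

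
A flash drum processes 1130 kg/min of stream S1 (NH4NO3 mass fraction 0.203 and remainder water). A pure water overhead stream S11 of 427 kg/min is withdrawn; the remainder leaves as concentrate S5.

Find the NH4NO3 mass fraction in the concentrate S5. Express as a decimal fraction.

NH4NO3 is not removed: 1130×0.203 = 229.39 kg/min of NH4NO3 enters S5.
Concentrate = 1130 − 427 = 703 kg/min.
Mass fraction = 229.39/703 = 0.326.

0.326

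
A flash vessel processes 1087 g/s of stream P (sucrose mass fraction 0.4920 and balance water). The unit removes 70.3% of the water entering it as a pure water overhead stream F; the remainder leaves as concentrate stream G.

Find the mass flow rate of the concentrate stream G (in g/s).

water entering = 1087×0.508 = 552.2 g/s; overhead removed = 0.703×552.2 = 388.19 g/s.
Concentrate = 1087 − 388.19 = 698.81 g/s.

698.8 g/s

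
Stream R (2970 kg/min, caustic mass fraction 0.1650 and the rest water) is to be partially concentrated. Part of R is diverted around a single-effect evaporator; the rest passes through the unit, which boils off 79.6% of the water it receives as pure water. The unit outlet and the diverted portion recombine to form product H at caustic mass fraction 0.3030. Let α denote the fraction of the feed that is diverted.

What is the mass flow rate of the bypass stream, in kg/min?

934.9 kg/min

All 2970×0.165 = 490.05 kg/min of caustic reaches H, so H = 490.05/0.303 = 1617.3 kg/min and vapour = 1352.7 kg/min.
The evaporator receives (1−α)·2970 of feed at 0.835 water and removes 0.796 of that water:
0.796×0.835×(1−α)×2970 = 1352.7
(1−α) = 1352.7/1974 = 0.6852;  α = 0.3148.
Bypass flow = 0.3148×2970 = 934.86 kg/min.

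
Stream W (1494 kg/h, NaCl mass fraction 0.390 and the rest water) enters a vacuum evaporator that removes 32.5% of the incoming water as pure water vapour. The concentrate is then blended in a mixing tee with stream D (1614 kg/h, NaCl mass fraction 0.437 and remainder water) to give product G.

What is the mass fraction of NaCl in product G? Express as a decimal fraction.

0.458

Vapour removed = 0.325×0.610×1494 = 296.19 kg/h; concentrate = 1197.8 kg/h.
NaCl reaching the mixer = 582.66 (from concentrate) + 1614×0.437 = 1288 kg/h.
Product flow = 1197.8 + 1614 = 2811.8 kg/h; NaCl fraction = 0.458.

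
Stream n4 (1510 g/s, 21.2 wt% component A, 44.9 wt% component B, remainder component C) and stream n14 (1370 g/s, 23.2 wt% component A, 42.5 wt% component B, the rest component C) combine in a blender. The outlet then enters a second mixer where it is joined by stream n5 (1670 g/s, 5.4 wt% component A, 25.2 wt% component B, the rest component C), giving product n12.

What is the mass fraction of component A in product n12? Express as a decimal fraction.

0.1600

Overall, product flow = 4550 g/s.
component A in = 1510×0.212 + 1370×0.232 + 1670×0.054 = 728.14 g/s.
component A fraction in n12 = 0.1600.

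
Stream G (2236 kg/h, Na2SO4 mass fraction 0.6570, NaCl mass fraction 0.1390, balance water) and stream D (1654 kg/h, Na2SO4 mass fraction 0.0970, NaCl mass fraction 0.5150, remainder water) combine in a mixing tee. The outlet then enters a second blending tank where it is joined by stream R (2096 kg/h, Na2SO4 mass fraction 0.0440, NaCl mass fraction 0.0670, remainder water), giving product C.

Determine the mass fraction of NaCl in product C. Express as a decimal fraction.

0.2177

Overall, product flow = 5986 kg/h.
NaCl in = 2236×0.139 + 1654×0.515 + 2096×0.067 = 1303 kg/h.
NaCl fraction in C = 0.2177.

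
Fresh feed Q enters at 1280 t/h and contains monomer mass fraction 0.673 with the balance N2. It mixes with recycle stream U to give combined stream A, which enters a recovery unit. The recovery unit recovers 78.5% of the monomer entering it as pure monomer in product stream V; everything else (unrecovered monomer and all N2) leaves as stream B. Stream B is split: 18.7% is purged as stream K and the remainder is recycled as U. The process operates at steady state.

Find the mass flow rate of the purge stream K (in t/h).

N2 enters only via Q and leaves only via the purge: 1280×0.327 = 0.187×(N2 in B), and the recovery unit passes all N2, so N2 in A = N2 in B = 2238.3 t/h.
monomer in A: m_A = 1280×0.673 + (1−0.187)·(1−0.785)·m_A, so m_A = 861.44/0.8252 = 1043.9 t/h.
B = (1−0.785)×1043.9 + 2238.3 = 2462.7 t/h.
Purge K = 0.187×2462.7 = 460.53 t/h.

460.5 t/h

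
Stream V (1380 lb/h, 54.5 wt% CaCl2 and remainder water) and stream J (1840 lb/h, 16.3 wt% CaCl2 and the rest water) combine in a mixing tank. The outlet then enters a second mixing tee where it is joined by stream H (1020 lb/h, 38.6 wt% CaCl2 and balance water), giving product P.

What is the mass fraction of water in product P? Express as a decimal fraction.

0.6590

Overall, product flow = 4240 lb/h.
water in = 1380×0.455 + 1840×0.837 + 1020×0.614 = 2794.3 lb/h.
water fraction in P = 0.6590.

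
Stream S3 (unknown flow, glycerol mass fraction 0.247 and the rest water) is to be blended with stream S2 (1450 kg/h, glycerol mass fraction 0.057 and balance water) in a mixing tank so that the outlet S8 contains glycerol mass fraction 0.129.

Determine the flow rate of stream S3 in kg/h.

Let S3 be the unknown flow. Total out = 1450 + S3.
glycerol balance: 82.65 + 0.247·S3 = 0.129·(1450 + S3)
(0.247 − 0.129)·S3 = 0.129×1450 − 82.65 = 104.4
S3 = 104.4 / 0.118 = 884.75 kg/h

884.7 kg/h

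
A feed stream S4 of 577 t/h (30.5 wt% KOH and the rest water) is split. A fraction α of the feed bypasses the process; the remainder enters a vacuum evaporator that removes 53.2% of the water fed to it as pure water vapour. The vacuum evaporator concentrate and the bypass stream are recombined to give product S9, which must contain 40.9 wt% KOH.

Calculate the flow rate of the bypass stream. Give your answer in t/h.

All 577×0.305 = 175.98 t/h of KOH reaches S9, so S9 = 175.98/0.409 = 430.28 t/h and vapour = 146.72 t/h.
The evaporator receives (1−α)·577 of feed at 0.695 water and removes 0.532 of that water:
0.532×0.695×(1−α)×577 = 146.72
(1−α) = 146.72/213.34 = 0.6877;  α = 0.3123.
Bypass flow = 0.3123×577 = 180.18 t/h.

180.2 t/h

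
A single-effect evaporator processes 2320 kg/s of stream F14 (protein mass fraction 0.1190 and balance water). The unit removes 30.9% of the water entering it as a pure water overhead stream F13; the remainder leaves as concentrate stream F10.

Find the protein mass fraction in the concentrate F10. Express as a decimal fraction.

protein is not removed: 2320×0.119 = 276.08 kg/s of protein enters F10.
water entering = 2320×0.881 = 2043.9 kg/s; overhead removed = 0.309×2043.9 = 631.57 kg/s.
Concentrate = 2320 − 631.57 = 1688.4 kg/s.
Mass fraction = 276.08/1688.4 = 0.1635.

0.1635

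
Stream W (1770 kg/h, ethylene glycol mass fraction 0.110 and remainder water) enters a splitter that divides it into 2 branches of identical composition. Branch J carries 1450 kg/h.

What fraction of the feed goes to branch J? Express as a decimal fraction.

0.819

Fraction to J = 1450/1770 = 0.8192.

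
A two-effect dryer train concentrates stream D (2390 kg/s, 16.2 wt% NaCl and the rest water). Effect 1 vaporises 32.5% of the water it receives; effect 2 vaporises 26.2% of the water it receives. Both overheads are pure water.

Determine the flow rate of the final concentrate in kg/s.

1385 kg/s

water in feed = 2390×0.838 = 2002.8 kg/s.
After stage 1: water left = (1−0.325)×2002.8 = 1351.9; stream total = 1739.1 kg/s.
After stage 2: water left = (1−0.262)×1351.9 = 997.7; final concentrate = 1384.9 kg/s.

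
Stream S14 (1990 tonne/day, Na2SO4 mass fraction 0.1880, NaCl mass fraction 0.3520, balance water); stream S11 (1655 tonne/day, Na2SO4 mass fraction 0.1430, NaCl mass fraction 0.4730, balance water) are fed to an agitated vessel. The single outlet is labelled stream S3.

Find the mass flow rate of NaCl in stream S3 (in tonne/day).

1483 tonne/day

NaCl out = NaCl in = 1990×0.352 + 1655×0.473 = 1483.3 tonne/day.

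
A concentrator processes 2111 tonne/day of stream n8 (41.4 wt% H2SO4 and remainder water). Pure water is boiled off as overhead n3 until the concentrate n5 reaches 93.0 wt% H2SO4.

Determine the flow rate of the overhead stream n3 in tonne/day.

H2SO4 is conserved: 2111×0.414 = 873.95 tonne/day all reports to the concentrate.
Concentrate = 873.95/(target fraction) = 939.74 tonne/day.
Overhead = 2111 − 939.74 = 1171.3 tonne/day.

1171 tonne/day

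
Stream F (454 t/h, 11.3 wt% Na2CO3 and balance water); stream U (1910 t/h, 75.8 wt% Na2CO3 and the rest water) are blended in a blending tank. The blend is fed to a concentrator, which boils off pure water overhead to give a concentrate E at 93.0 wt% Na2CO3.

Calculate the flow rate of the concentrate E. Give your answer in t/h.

Na2CO3 entering = 454×0.113 + 1910×0.758 = 1499.1 t/h.
All Na2CO3 reports to E, so E = 1499.1/0.930 = 1611.9 t/h.

1612 t/h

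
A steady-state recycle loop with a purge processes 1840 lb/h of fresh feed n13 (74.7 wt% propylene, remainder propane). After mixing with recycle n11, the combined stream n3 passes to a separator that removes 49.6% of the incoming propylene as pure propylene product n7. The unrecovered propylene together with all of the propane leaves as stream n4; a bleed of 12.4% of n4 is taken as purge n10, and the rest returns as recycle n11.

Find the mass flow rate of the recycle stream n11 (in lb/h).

propane enters only via n13 and leaves only via the purge: 1840×0.253 = 0.124×(propane in n4), and the separator passes all propane, so propane in n3 = propane in n4 = 3754.2 lb/h.
propylene in n3: m_A = 1840×0.747 + (1−0.124)·(1−0.496)·m_A, so m_A = 1374.5/0.5585 = 2461 lb/h.
n4 = (1−0.496)×2461 + 3754.2 = 4994.6 lb/h.
Recycle n11 = (1−0.124)×4994.6 = 4375.2 lb/h.

4375 lb/h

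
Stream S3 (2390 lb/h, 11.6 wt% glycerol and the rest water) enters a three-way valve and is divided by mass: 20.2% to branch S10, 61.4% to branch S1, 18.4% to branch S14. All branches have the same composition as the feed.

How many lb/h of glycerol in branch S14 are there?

51.01 lb/h

Branch S14 total = 0.184×2390 = 439.76 lb/h.
glycerol in S14 = 0.116×439.76 = 51.012 lb/h.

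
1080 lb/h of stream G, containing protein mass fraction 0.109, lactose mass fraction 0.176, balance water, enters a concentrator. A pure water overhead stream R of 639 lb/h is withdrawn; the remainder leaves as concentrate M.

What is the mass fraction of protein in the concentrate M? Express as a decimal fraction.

0.267

protein is not removed: 1080×0.109 = 117.72 lb/h of protein enters M.
Concentrate = 1080 − 639 = 441 lb/h.
Mass fraction = 117.72/441 = 0.267.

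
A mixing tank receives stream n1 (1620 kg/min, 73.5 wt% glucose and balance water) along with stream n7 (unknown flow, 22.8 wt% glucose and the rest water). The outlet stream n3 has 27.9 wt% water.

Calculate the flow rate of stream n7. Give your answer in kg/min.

Let n7 be the unknown flow. Total out = 1620 + n7.
water balance: 429.3 + 0.772·n7 = 0.279·(1620 + n7)
(0.772 − 0.279)·n7 = 0.279×1620 − 429.3 = 22.68
n7 = 22.68 / 0.493 = 46.004 kg/min

46 kg/min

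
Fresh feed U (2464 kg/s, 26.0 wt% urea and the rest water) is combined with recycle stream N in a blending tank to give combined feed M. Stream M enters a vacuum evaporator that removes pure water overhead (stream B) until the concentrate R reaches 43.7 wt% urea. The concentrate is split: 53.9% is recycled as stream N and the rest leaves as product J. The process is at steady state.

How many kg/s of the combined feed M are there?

Overall urea balance (none leaves overhead): urea in fresh feed = urea in product, i.e. 2464×0.260 = (1−0.539)·R·0.437.
R = 640.64/(0.437×0.461) = 3180 kg/s.
Recycle N = 0.539×3180 = 1714 kg/s.
Combined feed M = 2464 + 1714 = 4178 kg/s.

4178 kg/s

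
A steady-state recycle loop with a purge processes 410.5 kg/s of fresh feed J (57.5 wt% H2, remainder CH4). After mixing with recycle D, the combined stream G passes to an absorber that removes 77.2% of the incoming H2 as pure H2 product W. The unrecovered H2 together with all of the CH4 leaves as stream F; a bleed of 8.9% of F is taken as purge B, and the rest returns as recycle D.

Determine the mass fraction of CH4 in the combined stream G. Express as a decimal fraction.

CH4 enters only via J and leaves only via the purge: 410.5×0.425 = 0.089×(CH4 in F), and the absorber passes all CH4, so CH4 in G = CH4 in F = 1960.3 kg/s.
H2 in G: m_A = 410.5×0.575 + (1−0.089)·(1−0.772)·m_A, so m_A = 236.04/0.7923 = 297.92 kg/s.
G = 297.92 + 1960.3 = 2258.2 kg/s.
CH4 fraction in G = 1960.3/2258.2 = 0.868.

0.868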